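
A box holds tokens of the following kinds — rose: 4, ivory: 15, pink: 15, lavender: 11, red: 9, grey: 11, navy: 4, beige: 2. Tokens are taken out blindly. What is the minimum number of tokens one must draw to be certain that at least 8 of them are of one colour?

An adversary could hand out at most 7 tokens per colour (rose, navy, beige run out sooner): 4 + 7 + 7 + 7 + 7 + 7 + 4 + 2 = 45 tokens and still no colour has 8.
By the pigeonhole principle, one more token lands in a colour already at 7, so 46 draws are enough and 45 are not.

46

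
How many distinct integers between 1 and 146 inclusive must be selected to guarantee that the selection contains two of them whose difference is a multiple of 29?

30

Integers whose pairwise differences are multiples of 29 are exactly those sharing a remainder mod 29. The 29 residue classes mod 29 are the pigeonholes.
With 29 integers one could put 1 in each residue class and have no class reach 2.
The 30th integer pushes some class to 2, so 29·1 + 1 = 30.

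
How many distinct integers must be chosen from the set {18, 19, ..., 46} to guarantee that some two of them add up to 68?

18

Two chosen integers sum to 68 exactly when both halves of some pair {x, 68−x} with 22 ≤ x ≤ 68−x ≤ 46 are chosen — 12 such pairs.
The remaining 5 elements (those with no distinct partner in range) can never complete a 68-sum, so the worst case takes all of them and one from each pair: 5 + 12 = 17.
Pigeonhole: the 18th integer has to be the second member of some pair, so 17 + 1 = 18.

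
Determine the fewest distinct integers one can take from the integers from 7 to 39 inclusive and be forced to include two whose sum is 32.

Group the elements by complementary pair {x, 32−x}: {7,25}, {8,24}, {9,23}, …, giving 9 two-element pairs; the single value 16 (it cannot pair with itself since the integers are distinct); and 14 integers whose partner 32−x falls outside [7,39].
Pigeonhole: treating each of those 24 groups as a pigeonhole, one can pick one integer per group — 24 integers — with no two summing to 32.
The 25th integer lands in an occupied pair, forcing a sum of 32.

25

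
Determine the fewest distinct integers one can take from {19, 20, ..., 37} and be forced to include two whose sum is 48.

A set avoiding the sum 48 can contain at most one of each pair {x, 48−x}, plus the 9 elements whose complement lies outside the range or equal to its own complement.
The integers 24, …, 37 (14 of them) are such a set: any two sum to at least 24+25 = 49 > 48.
Any 15th integer completes one of the 5 pairs, so 15 choices force a sum of 48.

15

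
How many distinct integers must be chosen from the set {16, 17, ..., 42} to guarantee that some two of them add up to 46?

21

Two chosen integers sum to 46 exactly when both halves of some pair {x, 46−x} with 16 ≤ x ≤ 46−x ≤ 30 are chosen — 7 such pairs.
The remaining 13 elements (those with no distinct partner in range) can never complete a 46-sum, so the worst case takes all of them and one from each pair: 13 + 7 = 20.
Pigeonhole: the 21st integer has to be the second member of some pair, so 20 + 1 = 21.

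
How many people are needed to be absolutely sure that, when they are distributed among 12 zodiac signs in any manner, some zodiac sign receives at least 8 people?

With 84 people one could put exactly 7 in each of the 12 zodiac signs, and no zodiac sign would reach 8.
One more person must land in a zodiac sign that already has 7, giving it 8.
So 12 × 7 + 1 = 85 people are required.

85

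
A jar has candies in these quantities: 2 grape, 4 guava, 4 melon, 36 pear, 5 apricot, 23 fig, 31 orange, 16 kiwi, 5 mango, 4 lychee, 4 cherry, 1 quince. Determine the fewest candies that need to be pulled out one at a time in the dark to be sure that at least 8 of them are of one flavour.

58

By pigeonhole, the 12 flavours are the holes; the candies drawn are the pigeons.
To avoid 8 of any one flavour, the worst case takes at most 7 of each flavour, or every candy of a flavour that has fewer than 7.
That gives 2 + 4 + 4 + 7 + 5 + 7 + 7 + 7 + 5 + 4 + 4 + 1 = 57 candies with no flavour reaching 8.
The next candy forces some flavour to 8, so 57 + 1 = 58.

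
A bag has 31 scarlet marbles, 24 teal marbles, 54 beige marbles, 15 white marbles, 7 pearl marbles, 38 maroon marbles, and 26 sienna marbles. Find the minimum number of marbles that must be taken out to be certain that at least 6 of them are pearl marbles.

194

In the worst case for collecting pearl marbles, every non-pearl marble comes out first.
There are 31 + 24 + 54 + 15 + 38 + 26 = 188 non-pearl marbles altogether.
After those, each further marble must be pearl, so 188 + 6 = 194 draws guarantee 6 pearl marbles.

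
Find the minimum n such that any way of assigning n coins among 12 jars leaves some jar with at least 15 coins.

With 168 coins one could put exactly 14 in each of the 12 jars, and no jar would reach 15.
One more coin must land in a jar that already has 14, giving it 15.
So 12 × 14 + 1 = 169 coins are required.

169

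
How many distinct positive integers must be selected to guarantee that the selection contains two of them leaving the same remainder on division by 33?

The 33 residue classes mod 33 are the pigeonholes.
With 33 integers one could put 1 in each residue class and have no class reach 2.
The 34th integer pushes some class to 2, so 33·1 + 1 = 34.

34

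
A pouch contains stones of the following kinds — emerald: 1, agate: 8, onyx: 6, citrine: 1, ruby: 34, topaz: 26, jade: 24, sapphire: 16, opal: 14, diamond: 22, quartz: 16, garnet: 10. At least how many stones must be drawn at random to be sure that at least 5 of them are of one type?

43

By the pigeonhole principle, the 12 types are the holes; the stones drawn are the pigeons.
To avoid 5 of any one type, the worst case takes at most 4 of each type, or every stone of a type that has fewer than 4.
That gives 1 + 4 + 4 + 1 + 4 + 4 + 4 + 4 + 4 + 4 + 4 + 4 = 42 stones with no type reaching 5.
The next stone forces some type to 5, so 42 + 1 = 43.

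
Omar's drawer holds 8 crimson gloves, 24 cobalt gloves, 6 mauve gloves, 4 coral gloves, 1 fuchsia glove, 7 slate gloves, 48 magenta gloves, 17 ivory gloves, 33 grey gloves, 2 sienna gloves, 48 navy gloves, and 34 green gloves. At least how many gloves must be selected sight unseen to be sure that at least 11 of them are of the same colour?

89

Pigeonhole: put each drawn glove into a box by colour. The largest draw with every box below 11 takes min(count, 10) from each colour; colours with fewer than 10 contribute all they have.
Σ min(cᵢ, 10) = 8 + 10 + 6 + 4 + 1 + 7 + 10 + 10 + 10 + 2 + 10 + 10 = 88.
Draw number 88 + 1 = 89 must push one box to 11.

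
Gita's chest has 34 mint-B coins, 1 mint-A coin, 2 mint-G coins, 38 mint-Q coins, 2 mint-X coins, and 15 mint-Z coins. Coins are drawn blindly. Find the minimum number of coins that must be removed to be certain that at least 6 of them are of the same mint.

The 6 mints are the holes; the coins drawn are the pigeons.
To avoid 6 of any one mint, the worst case takes at most 5 of each mint, or every coin of a mint that has fewer than 5.
That gives 5 + 1 + 2 + 5 + 2 + 5 = 20 coins with no mint reaching 6.
The next coin forces some mint to 6, so 20 + 1 = 21.

21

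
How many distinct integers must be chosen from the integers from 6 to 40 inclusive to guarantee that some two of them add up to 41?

A set avoiding the sum 41 can contain at most one of each pair {x, 41−x}, plus the 5 elements whose complement lies outside the range.
The integers 21, …, 40 (20 of them) are such a set: any two sum to at least 21+22 = 43 > 41.
Any 21st integer completes one of the 15 pairs, so 21 choices force a sum of 41.

21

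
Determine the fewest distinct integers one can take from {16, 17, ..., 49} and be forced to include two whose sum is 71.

A set avoiding the sum 71 can contain at most one of each pair {x, 71−x}, plus the 6 elements whose complement lies outside the range.
The integers 16, …, 35 (20 of them) are such a set: any two sum to at least 16+17 = 33 and at most 34+35 = 69 < 71.
Pigeonhole: any 21st integer completes one of the 14 pairs, so 21 choices force a sum of 71.

21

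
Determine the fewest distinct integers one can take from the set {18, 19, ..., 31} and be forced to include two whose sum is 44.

11

A set avoiding the sum 44 can contain at most one of each pair {x, 44−x}, plus the 6 elements whose complement lies outside the range or equal to its own complement.
The integers 22, …, 31 (10 of them) are such a set: any two sum to at least 22+23 = 45 > 44.
Pigeonhole: any 11th integer completes one of the 4 pairs, so 11 choices force a sum of 44.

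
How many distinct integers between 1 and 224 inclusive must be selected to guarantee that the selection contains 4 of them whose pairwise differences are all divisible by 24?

73

Integers whose pairwise differences are multiples of 24 are exactly those sharing a remainder mod 24. Pigeonhole: the 24 residue classes mod 24 are the pigeonholes.
With 72 integers one could put 3 in each residue class and have no class reach 4.
The 73rd integer pushes some class to 4, so 24·3 + 1 = 73.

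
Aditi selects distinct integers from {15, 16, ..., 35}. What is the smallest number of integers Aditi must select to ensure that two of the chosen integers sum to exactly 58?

16

A set avoiding the sum 58 can contain at most one of each pair {x, 58−x}, plus the 9 elements whose complement lies outside the range or equal to its own complement.
The integers 15, …, 29 (15 of them) are such a set: any two sum to at least 15+16 = 31 and at most 28+29 = 57 < 58.
Any 16th integer completes one of the 6 pairs, so 16 choices force a sum of 58.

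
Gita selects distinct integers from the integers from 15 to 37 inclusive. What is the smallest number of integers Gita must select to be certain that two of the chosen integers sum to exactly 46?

Group the elements by complementary pair {x, 46−x}: {15,31}, {16,30}, {17,29}, …, giving 8 two-element pairs; the single value 23 (it cannot pair with itself since the integers are distinct); and 6 integers whose partner 46−x falls outside [15,37].
Pigeonhole: treating each of those 15 groups as a pigeonhole, one can pick one integer per group — 15 integers — with no two summing to 46.
The 16th integer lands in an occupied pair, forcing a sum of 46.

16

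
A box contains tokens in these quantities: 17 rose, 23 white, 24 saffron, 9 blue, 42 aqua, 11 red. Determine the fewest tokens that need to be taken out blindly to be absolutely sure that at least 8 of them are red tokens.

123

In the worst case for collecting red tokens, every non-red token comes out first.
There are 17 + 23 + 24 + 9 + 42 = 115 non-red tokens altogether.
After those, each further token must be red, so 115 + 8 = 123 draws guarantee 8 red tokens.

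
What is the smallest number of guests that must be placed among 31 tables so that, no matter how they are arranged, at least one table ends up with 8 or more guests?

With 217 guests one could put exactly 7 in each of the 31 tables, and no table would reach 8.
By the pigeonhole principle, one more guest must land in a table that already has 7, giving it 8.
So 31 × 7 + 1 = 218 guests are required.

218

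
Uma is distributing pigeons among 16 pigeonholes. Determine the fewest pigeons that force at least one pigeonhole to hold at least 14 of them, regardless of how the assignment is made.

With 208 pigeons one could put exactly 13 in each of the 16 pigeonholes, and no pigeonhole would reach 14.
One more pigeon must land in a pigeonhole that already has 13, giving it 14.
So 16 × 13 + 1 = 209 pigeons are required.

209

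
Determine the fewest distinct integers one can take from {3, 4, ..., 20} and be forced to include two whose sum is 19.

Two chosen integers sum to 19 exactly when both halves of some pair {x, 19−x} with 3 ≤ x ≤ 19−x ≤ 16 are chosen — 7 such pairs.
The remaining 4 elements (those with no distinct partner in range) can never complete a 19-sum, so the worst case takes all of them and one from each pair: 4 + 7 = 11.
The 12th integer has to be the second member of some pair, so 11 + 1 = 12.

12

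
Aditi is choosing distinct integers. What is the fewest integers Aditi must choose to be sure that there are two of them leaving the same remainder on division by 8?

9

Pigeonhole: the 8 residue classes mod 8 are the pigeonholes.
With 8 integers one could put 1 in each residue class and have no class reach 2.
The 9th integer pushes some class to 2, so 8·1 + 1 = 9.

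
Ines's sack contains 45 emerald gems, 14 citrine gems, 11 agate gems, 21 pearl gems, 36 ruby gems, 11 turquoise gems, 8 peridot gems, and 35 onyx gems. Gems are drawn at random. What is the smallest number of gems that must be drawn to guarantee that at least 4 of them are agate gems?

174

In the worst case for collecting agate gems, every non-agate gem comes out first.
There are 45 + 14 + 21 + 36 + 11 + 8 + 35 = 170 non-agate gems altogether.
After those, each further gem must be agate, so 170 + 4 = 174 draws guarantee 4 agate gems.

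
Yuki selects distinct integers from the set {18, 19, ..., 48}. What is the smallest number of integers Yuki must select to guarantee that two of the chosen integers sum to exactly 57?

Two chosen integers sum to 57 exactly when both halves of some pair {x, 57−x} with 18 ≤ x ≤ 57−x ≤ 39 are chosen — 11 such pairs.
The remaining 9 elements (those with no distinct partner in range) can never complete a 57-sum, so the worst case takes all of them and one from each pair: 9 + 11 = 20.
By the pigeonhole principle, the 21st integer has to be the second member of some pair, so 20 + 1 = 21.

21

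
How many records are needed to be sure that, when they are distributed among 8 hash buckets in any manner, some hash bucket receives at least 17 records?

With 128 records one could put exactly 16 in each of the 8 hash buckets, and no hash bucket would reach 17.
By the pigeonhole principle, one more record must land in a hash bucket that already has 16, giving it 17.
So 8 × 16 + 1 = 129 records are required.

129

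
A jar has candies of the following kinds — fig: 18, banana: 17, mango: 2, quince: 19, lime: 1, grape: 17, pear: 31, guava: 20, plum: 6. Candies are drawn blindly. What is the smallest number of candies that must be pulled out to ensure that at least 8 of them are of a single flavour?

52

An adversary could hand out at most 7 candies per flavour (mango, lime, plum run out sooner): 7 + 7 + 2 + 7 + 1 + 7 + 7 + 7 + 6 = 51 candies and still no flavour has 8.
Pigeonhole: one more candy lands in a flavour already at 7, so 52 draws are enough and 51 are not.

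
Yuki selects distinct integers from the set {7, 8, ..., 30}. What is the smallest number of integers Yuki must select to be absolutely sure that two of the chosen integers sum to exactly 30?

A set avoiding the sum 30 can contain at most one of each pair {x, 30−x}, plus the 8 elements whose complement lies outside the range or equal to its own complement.
The integers 15, …, 30 (16 of them) are such a set: any two sum to at least 15+16 = 31 > 30.
By the pigeonhole principle, any 17th integer completes one of the 8 pairs, so 17 choices force a sum of 30.

17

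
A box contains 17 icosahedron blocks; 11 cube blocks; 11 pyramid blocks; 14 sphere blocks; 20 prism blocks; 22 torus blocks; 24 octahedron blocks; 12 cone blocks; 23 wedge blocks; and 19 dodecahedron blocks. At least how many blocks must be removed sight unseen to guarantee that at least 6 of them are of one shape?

51

An adversary could hand out at most 5 blocks per shape: 5 + 5 + 5 + 5 + 5 + 5 + 5 + 5 + 5 + 5 = 50 blocks and still no shape has 6.
Pigeonhole: one more block lands in a shape already at 5, so 51 draws are enough and 50 are not.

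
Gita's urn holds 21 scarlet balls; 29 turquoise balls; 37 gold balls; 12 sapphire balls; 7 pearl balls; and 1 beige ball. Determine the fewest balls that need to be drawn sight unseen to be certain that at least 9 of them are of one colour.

Put each drawn ball into a box by colour. The largest draw with every box below 9 takes min(count, 8) from each colour; colours with fewer than 8 contribute all they have.
Σ min(cᵢ, 8) = 8 + 8 + 8 + 8 + 7 + 1 = 40.
Draw number 40 + 1 = 41 must push one box to 9.

41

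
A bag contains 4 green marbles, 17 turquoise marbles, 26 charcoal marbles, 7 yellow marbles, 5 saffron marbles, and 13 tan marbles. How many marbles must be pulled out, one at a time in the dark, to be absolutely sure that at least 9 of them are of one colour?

By the pigeonhole principle, the 6 colours are the holes; the marbles drawn are the pigeons.
To avoid 9 of any one colour, the worst case takes at most 8 of each colour, or every marble of a colour that has fewer than 8.
That gives 4 + 8 + 8 + 7 + 5 + 8 = 40 marbles with no colour reaching 9.
The next marble forces some colour to 9, so 40 + 1 = 41.

41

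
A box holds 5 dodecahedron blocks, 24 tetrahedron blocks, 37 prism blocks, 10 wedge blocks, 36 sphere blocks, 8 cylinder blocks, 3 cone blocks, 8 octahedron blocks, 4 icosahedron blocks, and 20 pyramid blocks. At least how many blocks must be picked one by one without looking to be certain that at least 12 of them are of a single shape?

83

An adversary could hand out at most 11 blocks per shape (6 shapes run out sooner): 5 + 11 + 11 + 10 + 11 + 8 + 3 + 8 + 4 + 11 = 82 blocks and still no shape has 12.
By pigeonhole, one more block lands in a shape already at 11, so 83 draws are enough and 82 are not.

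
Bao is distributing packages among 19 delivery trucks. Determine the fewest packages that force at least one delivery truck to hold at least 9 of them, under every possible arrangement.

153

With 152 packages one could put exactly 8 in each of the 19 delivery trucks, and no delivery truck would reach 9.
One more package must land in a delivery truck that already has 8, giving it 9.
So 19 × 8 + 1 = 153 packages are required.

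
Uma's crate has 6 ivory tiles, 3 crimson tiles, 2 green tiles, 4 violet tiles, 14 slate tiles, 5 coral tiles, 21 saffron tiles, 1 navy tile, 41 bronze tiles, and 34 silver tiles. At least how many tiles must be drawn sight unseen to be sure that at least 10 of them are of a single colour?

58

Put each drawn tile into a box by colour. The largest draw with every box below 10 takes min(count, 9) from each colour; colours with fewer than 9 contribute all they have.
Σ min(cᵢ, 9) = 6 + 3 + 2 + 4 + 9 + 5 + 9 + 1 + 9 + 9 = 57.
Draw number 57 + 1 = 58 must push one box to 10.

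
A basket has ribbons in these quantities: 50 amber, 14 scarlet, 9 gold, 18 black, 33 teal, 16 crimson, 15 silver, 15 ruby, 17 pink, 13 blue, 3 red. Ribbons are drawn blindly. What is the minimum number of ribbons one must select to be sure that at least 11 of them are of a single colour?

103

The 11 colours are the holes; the ribbons drawn are the pigeons.
To avoid 11 of any one colour, the worst case takes at most 10 of each colour, or every ribbon of a colour that has fewer than 10.
That gives 10 + 10 + 9 + 10 + 10 + 10 + 10 + 10 + 10 + 10 + 3 = 102 ribbons with no colour reaching 11.
The next ribbon forces some colour to 11, so 102 + 1 = 103.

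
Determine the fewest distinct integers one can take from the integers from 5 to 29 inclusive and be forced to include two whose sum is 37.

15

Group the elements by complementary pair {x, 37−x}: {8,29}, {9,28}, {10,27}, …, giving 11 two-element pairs and 3 integers whose partner 37−x falls outside [5,29].
Pigeonhole: treating each of those 14 groups as a pigeonhole, one can pick one integer per group — 14 integers — with no two summing to 37.
The 15th integer lands in an occupied pair, forcing a sum of 37.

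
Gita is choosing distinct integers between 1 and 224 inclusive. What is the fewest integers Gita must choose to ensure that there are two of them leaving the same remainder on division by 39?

The 39 residue classes mod 39 are the pigeonholes.
With 39 integers one could put 1 in each residue class and have no class reach 2.
The 40th integer pushes some class to 2, so 39·1 + 1 = 40.

40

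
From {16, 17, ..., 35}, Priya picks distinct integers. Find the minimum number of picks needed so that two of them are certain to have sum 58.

Two chosen integers sum to 58 exactly when both halves of some pair {x, 58−x} with 23 ≤ x ≤ 58−x ≤ 35 are chosen — 6 such pairs.
The remaining 8 elements (those with no distinct partner in range) can never complete a 58-sum, so the worst case takes all of them and one from each pair: 8 + 6 = 14.
Pigeonhole: the 15th integer has to be the second member of some pair, so 14 + 1 = 15.

15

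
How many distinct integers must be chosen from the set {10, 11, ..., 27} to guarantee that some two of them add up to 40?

A set avoiding the sum 40 can contain at most one of each pair {x, 40−x}, plus the 4 elements whose complement lies outside the range or equal to its own complement.
The integers 10, …, 20 (11 of them) are such a set: any two sum to at least 10+11 = 21 and at most 19+20 = 39 < 40.
Any 12th integer completes one of the 7 pairs, so 12 choices force a sum of 40.

12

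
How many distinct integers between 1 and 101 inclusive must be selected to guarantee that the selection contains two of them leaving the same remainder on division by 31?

32

The 31 residue classes mod 31 are the pigeonholes.
With 31 integers one could put 1 in each residue class and have no class reach 2.
The 32nd integer pushes some class to 2, so 31·1 + 1 = 32.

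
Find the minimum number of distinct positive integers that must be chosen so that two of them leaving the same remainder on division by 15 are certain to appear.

The 15 residue classes mod 15 are the pigeonholes.
With 15 integers one could put 1 in each residue class and have no class reach 2.
The 16th integer pushes some class to 2, so 15·1 + 1 = 16.

16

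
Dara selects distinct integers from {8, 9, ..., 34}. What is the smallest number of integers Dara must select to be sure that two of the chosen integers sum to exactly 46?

17

Group the elements by complementary pair {x, 46−x}: {12,34}, {13,33}, {14,32}, …, giving 11 two-element pairs, the single value 23 (it cannot pair with itself since the integers are distinct), and 4 integers whose partner 46−x falls outside [8,34].
Treating each of those 16 groups as a pigeonhole, one can pick one integer per group — 16 integers — with no two summing to 46.
The 17th integer lands in an occupied pair, forcing a sum of 46.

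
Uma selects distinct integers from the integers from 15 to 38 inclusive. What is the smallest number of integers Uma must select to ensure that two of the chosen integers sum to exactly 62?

18

Group the elements by complementary pair {x, 62−x}: {24,38}, {25,37}, {26,36}, …, giving 7 two-element pairs, the single value 31 (it cannot pair with itself since the integers are distinct), and 9 integers whose partner 62−x falls outside [15,38].
Treating each of those 17 groups as a pigeonhole, one can pick one integer per group — 17 integers — with no two summing to 62.
The 18th integer lands in an occupied pair, forcing a sum of 62.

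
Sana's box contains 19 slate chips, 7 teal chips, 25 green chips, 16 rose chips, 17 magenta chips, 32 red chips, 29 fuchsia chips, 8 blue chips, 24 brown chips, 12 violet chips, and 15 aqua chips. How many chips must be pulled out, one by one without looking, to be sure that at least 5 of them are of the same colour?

45

Pigeonhole: the 11 colours are the holes; the chips drawn are the pigeons.
To avoid 5 of any one colour, the worst case takes at most 4 of each colour.
That gives 4 + 4 + 4 + 4 + 4 + 4 + 4 + 4 + 4 + 4 + 4 = 44 chips with no colour reaching 5.
The next chip forces some colour to 5, so 44 + 1 = 45.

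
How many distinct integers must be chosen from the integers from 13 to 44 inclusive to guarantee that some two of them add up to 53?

Two chosen integers sum to 53 exactly when both halves of some pair {x, 53−x} with 13 ≤ x ≤ 53−x ≤ 40 are chosen — 14 such pairs.
The remaining 4 elements (those with no distinct partner in range) can never complete a 53-sum, so the worst case takes all of them and one from each pair: 4 + 14 = 18.
Pigeonhole: the 19th integer has to be the second member of some pair, so 18 + 1 = 19.

19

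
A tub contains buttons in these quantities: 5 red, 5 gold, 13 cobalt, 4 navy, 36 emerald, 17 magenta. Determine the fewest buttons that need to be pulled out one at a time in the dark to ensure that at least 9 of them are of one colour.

39

An adversary could hand out at most 8 buttons per colour (red, gold, navy run out sooner): 5 + 5 + 8 + 4 + 8 + 8 = 38 buttons and still no colour has 9.
One more button lands in a colour already at 8, so 39 draws are enough and 38 are not.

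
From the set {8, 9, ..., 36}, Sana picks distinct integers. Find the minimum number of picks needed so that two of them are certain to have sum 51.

19

Group the elements by complementary pair {x, 51−x}: {15,36}, {16,35}, {17,34}, …, giving 11 two-element pairs and 7 integers whose partner 51−x falls outside [8,36].
Pigeonhole: treating each of those 18 groups as a pigeonhole, one can pick one integer per group — 18 integers — with no two summing to 51.
The 19th integer lands in an occupied pair, forcing a sum of 51.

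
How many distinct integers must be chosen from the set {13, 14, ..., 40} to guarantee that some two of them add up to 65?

Two chosen integers sum to 65 exactly when both halves of some pair {x, 65−x} with 25 ≤ x ≤ 65−x ≤ 40 are chosen — 8 such pairs.
The remaining 12 elements (those with no distinct partner in range) can never complete a 65-sum, so the worst case takes all of them and one from each pair: 12 + 8 = 20.
The 21st integer has to be the second member of some pair, so 20 + 1 = 21.

21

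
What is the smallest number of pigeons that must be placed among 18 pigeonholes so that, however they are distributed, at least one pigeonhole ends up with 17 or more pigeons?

289

With 288 pigeons one could put exactly 16 in each of the 18 pigeonholes, and no pigeonhole would reach 17.
By the pigeonhole principle, one more pigeon must land in a pigeonhole that already has 16, giving it 17.
So 18 × 16 + 1 = 289 pigeons are required.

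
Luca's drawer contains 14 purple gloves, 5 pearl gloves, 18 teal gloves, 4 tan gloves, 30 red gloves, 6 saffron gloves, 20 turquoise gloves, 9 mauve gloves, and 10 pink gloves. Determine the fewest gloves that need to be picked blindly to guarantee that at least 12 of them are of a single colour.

79

By pigeonhole, the 9 colours are the holes; the gloves drawn are the pigeons.
To avoid 12 of any one colour, the worst case takes at most 11 of each colour, or every glove of a colour that has fewer than 11.
That gives 11 + 5 + 11 + 4 + 11 + 6 + 11 + 9 + 10 = 78 gloves with no colour reaching 12.
The next glove forces some colour to 12, so 78 + 1 = 79.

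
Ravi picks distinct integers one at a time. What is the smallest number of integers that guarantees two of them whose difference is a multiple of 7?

8

Integers whose pairwise differences are multiples of 7 are exactly those sharing a remainder mod 7. The 7 residue classes mod 7 are the pigeonholes.
With 7 integers one could put 1 in each residue class and have no class reach 2.
The 8th integer pushes some class to 2, so 7·1 + 1 = 8.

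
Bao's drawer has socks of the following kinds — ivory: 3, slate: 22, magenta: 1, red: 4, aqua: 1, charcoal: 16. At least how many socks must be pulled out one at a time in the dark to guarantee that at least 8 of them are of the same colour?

24

An adversary could hand out at most 7 socks per colour (4 colours run out sooner): 3 + 7 + 1 + 4 + 1 + 7 = 23 socks and still no colour has 8.
One more sock lands in a colour already at 7, so 24 draws are enough and 23 are not.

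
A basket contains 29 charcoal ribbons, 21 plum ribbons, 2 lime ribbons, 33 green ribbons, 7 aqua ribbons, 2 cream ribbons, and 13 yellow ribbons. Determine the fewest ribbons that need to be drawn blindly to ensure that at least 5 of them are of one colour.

An adversary could hand out at most 4 ribbons per colour (lime, cream run out sooner): 4 + 4 + 2 + 4 + 4 + 2 + 4 = 24 ribbons and still no colour has 5.
One more ribbon lands in a colour already at 4, so 25 draws are enough and 24 are not.

25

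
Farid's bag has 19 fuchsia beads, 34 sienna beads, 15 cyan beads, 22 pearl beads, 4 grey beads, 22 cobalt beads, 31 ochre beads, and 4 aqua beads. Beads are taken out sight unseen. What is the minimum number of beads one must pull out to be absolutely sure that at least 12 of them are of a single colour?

By the pigeonhole principle, put each drawn bead into a box by colour. The largest draw with every box below 12 takes min(count, 11) from each colour; colours with fewer than 11 contribute all they have.
Σ min(cᵢ, 11) = 11 + 11 + 11 + 11 + 4 + 11 + 11 + 4 = 74.
Draw number 74 + 1 = 75 must push one box to 12.

75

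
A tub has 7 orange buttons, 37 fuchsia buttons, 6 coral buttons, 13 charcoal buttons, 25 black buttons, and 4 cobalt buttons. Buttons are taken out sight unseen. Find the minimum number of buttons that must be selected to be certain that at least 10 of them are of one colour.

45

An adversary could hand out at most 9 buttons per colour (orange, coral, cobalt run out sooner): 7 + 9 + 6 + 9 + 9 + 4 = 44 buttons and still no colour has 10.
By the pigeonhole principle, one more button lands in a colour already at 9, so 45 draws are enough and 44 are not.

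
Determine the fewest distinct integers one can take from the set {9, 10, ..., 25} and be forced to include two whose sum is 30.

12

Group the elements by complementary pair {x, 30−x}: {9,21}, {10,20}, {11,19}, …, giving 6 two-element pairs, the single value 15 (it cannot pair with itself since the integers are distinct), and 4 integers whose partner 30−x falls outside [9,25].
Pigeonhole: treating each of those 11 groups as a pigeonhole, one can pick one integer per group — 11 integers — with no two summing to 30.
The 12th integer lands in an occupied pair, forcing a sum of 30.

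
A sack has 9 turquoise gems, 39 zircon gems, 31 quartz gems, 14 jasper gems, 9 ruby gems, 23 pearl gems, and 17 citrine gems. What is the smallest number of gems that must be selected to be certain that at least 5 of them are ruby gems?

In the worst case for collecting ruby gems, every non-ruby gem comes out first.
There are 9 + 39 + 31 + 14 + 23 + 17 = 133 non-ruby gems altogether.
After those, each further gem must be ruby, so 133 + 5 = 138 draws guarantee 5 ruby gems.

138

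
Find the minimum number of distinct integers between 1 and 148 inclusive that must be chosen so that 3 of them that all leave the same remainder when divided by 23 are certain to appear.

Pigeonhole: the 23 residue classes mod 23 are the pigeonholes.
With 46 integers one could put 2 in each residue class and have no class reach 3.
The 47th integer pushes some class to 3, so 23·2 + 1 = 47.

47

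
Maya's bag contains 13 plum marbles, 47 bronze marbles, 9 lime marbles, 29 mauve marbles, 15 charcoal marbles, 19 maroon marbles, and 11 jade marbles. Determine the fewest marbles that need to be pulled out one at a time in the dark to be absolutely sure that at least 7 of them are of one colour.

An adversary could hand out at most 6 marbles per colour: 6 + 6 + 6 + 6 + 6 + 6 + 6 = 42 marbles and still no colour has 7.
Pigeonhole: one more marble lands in a colour already at 6, so 43 draws are enough and 42 are not.

43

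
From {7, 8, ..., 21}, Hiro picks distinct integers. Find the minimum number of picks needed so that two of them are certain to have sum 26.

A set avoiding the sum 26 can contain at most one of each pair {x, 26−x}, plus the 3 elements whose complement lies outside the range or equal to its own complement.
The integers 13, …, 21 (9 of them) are such a set: any two sum to at least 13+14 = 27 > 26.
Any 10th integer completes one of the 6 pairs, so 10 choices force a sum of 26.

10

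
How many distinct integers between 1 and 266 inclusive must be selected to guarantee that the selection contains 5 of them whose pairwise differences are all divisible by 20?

Integers whose pairwise differences are multiples of 20 are exactly those sharing a remainder mod 20. The 20 residue classes mod 20 are the pigeonholes.
With 80 integers one could put 4 in each residue class and have no class reach 5.
The 81st integer pushes some class to 5, so 20·4 + 1 = 81.

81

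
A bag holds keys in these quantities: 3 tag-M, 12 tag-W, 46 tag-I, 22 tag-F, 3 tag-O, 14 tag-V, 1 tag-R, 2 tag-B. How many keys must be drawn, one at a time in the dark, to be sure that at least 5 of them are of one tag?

26

By the pigeonhole principle, put each drawn key into a box by tag. The largest draw with every box below 5 takes min(count, 4) from each tag; tags with fewer than 4 contribute all they have.
Σ min(cᵢ, 4) = 3 + 4 + 4 + 4 + 3 + 4 + 1 + 2 = 25.
Draw number 25 + 1 = 26 must push one box to 5.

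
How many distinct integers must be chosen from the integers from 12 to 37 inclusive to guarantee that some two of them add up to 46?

Two chosen integers sum to 46 exactly when both halves of some pair {x, 46−x} with 12 ≤ x ≤ 46−x ≤ 34 are chosen — 11 such pairs.
The remaining 4 elements (those with no distinct partner in range) can never complete a 46-sum, so the worst case takes all of them and one from each pair: 4 + 11 = 15.
By pigeonhole, the 16th integer has to be the second member of some pair, so 15 + 1 = 16.

16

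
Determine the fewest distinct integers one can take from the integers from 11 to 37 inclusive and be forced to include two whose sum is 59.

20

Two chosen integers sum to 59 exactly when both halves of some pair {x, 59−x} with 22 ≤ x ≤ 59−x ≤ 37 are chosen — 8 such pairs.
The remaining 11 elements (those with no distinct partner in range) can never complete a 59-sum, so the worst case takes all of them and one from each pair: 11 + 8 = 19.
Pigeonhole: the 20th integer has to be the second member of some pair, so 19 + 1 = 20.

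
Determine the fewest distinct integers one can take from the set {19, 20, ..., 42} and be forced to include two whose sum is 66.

Two chosen integers sum to 66 exactly when both halves of some pair {x, 66−x} with 24 ≤ x ≤ 66−x ≤ 42 are chosen — 9 such pairs.
The remaining 6 elements (those with no distinct partner in range) can never complete a 66-sum, so the worst case takes all of them and one from each pair: 6 + 9 = 15.
By pigeonhole, the 16th integer has to be the second member of some pair, so 15 + 1 = 16.

16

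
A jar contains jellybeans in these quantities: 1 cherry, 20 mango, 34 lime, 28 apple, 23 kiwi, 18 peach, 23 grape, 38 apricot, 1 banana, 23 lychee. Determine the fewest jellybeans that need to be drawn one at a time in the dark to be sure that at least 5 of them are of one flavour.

Put each drawn jellybean into a box by flavour. The largest draw with every box below 5 takes min(count, 4) from each flavour; flavours with fewer than 4 contribute all they have.
Σ min(cᵢ, 4) = 1 + 4 + 4 + 4 + 4 + 4 + 4 + 4 + 1 + 4 = 34.
Draw number 34 + 1 = 35 must push one box to 5.

35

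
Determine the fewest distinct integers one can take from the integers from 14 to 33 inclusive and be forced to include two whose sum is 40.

15

Group the elements by complementary pair {x, 40−x}: {14,26}, {15,25}, {16,24}, …, giving 6 two-element pairs, the single value 20 (it cannot pair with itself since the integers are distinct), and 7 integers whose partner 40−x falls outside [14,33].
Treating each of those 14 groups as a pigeonhole, one can pick one integer per group — 14 integers — with no two summing to 40.
The 15th integer lands in an occupied pair, forcing a sum of 40.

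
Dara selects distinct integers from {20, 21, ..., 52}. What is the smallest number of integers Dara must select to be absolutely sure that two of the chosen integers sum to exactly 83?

23

Two chosen integers sum to 83 exactly when both halves of some pair {x, 83−x} with 31 ≤ x ≤ 83−x ≤ 52 are chosen — 11 such pairs.
The remaining 11 elements (those with no distinct partner in range) can never complete a 83-sum, so the worst case takes all of them and one from each pair: 11 + 11 = 22.
The 23rd integer has to be the second member of some pair, so 22 + 1 = 23.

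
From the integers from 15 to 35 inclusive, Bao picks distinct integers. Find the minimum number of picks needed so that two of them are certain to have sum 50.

A set avoiding the sum 50 can contain at most one of each pair {x, 50−x}, plus the 1 element equal to its own complement.
The integers 25, …, 35 (11 of them) are such a set: any two sum to at least 25+26 = 51 > 50.
By pigeonhole, any 12th integer completes one of the 10 pairs, so 12 choices force a sum of 50.

12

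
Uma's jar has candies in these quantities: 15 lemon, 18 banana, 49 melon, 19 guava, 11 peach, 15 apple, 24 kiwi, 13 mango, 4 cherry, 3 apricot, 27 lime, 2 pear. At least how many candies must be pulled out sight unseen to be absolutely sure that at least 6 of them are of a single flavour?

The 12 flavours are the holes; the candies drawn are the pigeons.
To avoid 6 of any one flavour, the worst case takes at most 5 of each flavour, or every candy of a flavour that has fewer than 5.
That gives 5 + 5 + 5 + 5 + 5 + 5 + 5 + 5 + 4 + 3 + 5 + 2 = 54 candies with no flavour reaching 6.
The next candy forces some flavour to 6, so 54 + 1 = 55.

55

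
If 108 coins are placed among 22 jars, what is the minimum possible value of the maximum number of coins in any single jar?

5

The 22 jars are the holes and the 108 coins are the pigeons.
If every jar held at most 4 coins, the total would be at most 22 × 4 = 88, which is less than 108.
So some jar holds at least ⌈108/22⌉ = 5 coins.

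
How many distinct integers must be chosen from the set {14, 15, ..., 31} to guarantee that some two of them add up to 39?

13

A set avoiding the sum 39 can contain at most one of each pair {x, 39−x}, plus the 6 elements whose complement lies outside the range.
The integers 20, …, 31 (12 of them) are such a set: any two sum to at least 20+21 = 41 > 39.
Any 13th integer completes one of the 6 pairs, so 13 choices force a sum of 39.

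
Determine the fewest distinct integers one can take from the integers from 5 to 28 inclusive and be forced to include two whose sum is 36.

15

Two chosen integers sum to 36 exactly when both halves of some pair {x, 36−x} with 8 ≤ x ≤ 36−x ≤ 28 are chosen — 10 such pairs.
The remaining 4 elements (those with no distinct partner in range) can never complete a 36-sum, so the worst case takes all of them and one from each pair: 4 + 10 = 14.
The 15th integer has to be the second member of some pair, so 14 + 1 = 15.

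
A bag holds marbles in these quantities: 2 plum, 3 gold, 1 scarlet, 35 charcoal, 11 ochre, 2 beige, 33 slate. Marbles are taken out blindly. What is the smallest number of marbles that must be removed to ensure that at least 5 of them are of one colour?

21

Pigeonhole: put each drawn marble into a box by colour. The largest draw with every box below 5 takes min(count, 4) from each colour; colours with fewer than 4 contribute all they have.
Σ min(cᵢ, 4) = 2 + 3 + 1 + 4 + 4 + 2 + 4 = 20.
Draw number 20 + 1 = 21 must push one box to 5.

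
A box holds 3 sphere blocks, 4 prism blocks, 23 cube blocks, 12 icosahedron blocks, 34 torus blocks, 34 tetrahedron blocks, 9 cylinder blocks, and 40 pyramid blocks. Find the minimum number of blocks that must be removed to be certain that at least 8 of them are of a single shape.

50

An adversary could hand out at most 7 blocks per shape (sphere, prism run out sooner): 3 + 4 + 7 + 7 + 7 + 7 + 7 + 7 = 49 blocks and still no shape has 8.
By pigeonhole, one more block lands in a shape already at 7, so 50 draws are enough and 49 are not.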